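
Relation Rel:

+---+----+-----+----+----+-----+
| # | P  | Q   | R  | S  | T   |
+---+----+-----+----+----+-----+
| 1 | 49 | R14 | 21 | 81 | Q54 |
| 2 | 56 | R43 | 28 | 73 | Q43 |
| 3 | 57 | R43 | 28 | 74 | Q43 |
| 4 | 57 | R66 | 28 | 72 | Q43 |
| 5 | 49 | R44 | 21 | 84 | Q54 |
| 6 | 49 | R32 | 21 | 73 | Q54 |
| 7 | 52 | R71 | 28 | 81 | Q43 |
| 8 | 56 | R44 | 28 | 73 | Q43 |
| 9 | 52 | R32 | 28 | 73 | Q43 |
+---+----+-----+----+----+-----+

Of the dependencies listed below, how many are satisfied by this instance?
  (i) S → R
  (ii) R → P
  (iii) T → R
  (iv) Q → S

(i) S → R: S=81: rows 1, 7 → R takes values {21, 28} — violation; S=73: rows 2, 6, 8, 9 → R takes values {28, 21} — violation — fails.
(ii) R → P: R=28: rows 2, 3, 4, 7, 8, 9 → P takes values {56, 57, 52} — violation — fails.
(iii) T → R: every LHS value maps to a single RHS value — holds.
(iv) Q → S: Q=R43: rows 2, 3 → S takes values {73, 74} — violation; Q=R44: rows 5, 8 → S takes values {84, 73} — violation — fails.
1 of the 4 dependencies holds.

1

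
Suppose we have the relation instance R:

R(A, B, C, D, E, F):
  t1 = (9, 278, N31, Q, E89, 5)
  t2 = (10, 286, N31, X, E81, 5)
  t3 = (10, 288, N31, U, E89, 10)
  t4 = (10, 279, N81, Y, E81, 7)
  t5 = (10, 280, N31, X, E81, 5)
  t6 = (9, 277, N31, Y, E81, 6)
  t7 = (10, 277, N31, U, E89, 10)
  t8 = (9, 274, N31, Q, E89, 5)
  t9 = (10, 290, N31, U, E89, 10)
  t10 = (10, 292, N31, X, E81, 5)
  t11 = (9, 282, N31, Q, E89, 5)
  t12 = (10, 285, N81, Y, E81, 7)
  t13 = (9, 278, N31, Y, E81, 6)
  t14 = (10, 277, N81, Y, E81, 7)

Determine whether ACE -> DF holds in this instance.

Yes

(A=9, C=N31, E=E89): rows 1, 8, 11 → {D,F} = (Q, 5), (Q, 5), (Q, 5) ✓
(A=10, C=N31, E=E81): rows 2, 5, 10 → {D,F} = (X, 5), (X, 5), (X, 5) ✓
(A=10, C=N31, E=E89): rows 3, 7, 9 → {D,F} = (U, 10), (U, 10), (U, 10) ✓
(A=10, C=N81, E=E81): rows 4, 12, 14 → {D,F} = (Y, 7), (Y, 7), (Y, 7) ✓
(A=9, C=N31, E=E81): rows 6, 13 → {D,F} = (Y, 6), (Y, 6) ✓
Every ACE value is associated with a single DF value, so ACE -> DF holds.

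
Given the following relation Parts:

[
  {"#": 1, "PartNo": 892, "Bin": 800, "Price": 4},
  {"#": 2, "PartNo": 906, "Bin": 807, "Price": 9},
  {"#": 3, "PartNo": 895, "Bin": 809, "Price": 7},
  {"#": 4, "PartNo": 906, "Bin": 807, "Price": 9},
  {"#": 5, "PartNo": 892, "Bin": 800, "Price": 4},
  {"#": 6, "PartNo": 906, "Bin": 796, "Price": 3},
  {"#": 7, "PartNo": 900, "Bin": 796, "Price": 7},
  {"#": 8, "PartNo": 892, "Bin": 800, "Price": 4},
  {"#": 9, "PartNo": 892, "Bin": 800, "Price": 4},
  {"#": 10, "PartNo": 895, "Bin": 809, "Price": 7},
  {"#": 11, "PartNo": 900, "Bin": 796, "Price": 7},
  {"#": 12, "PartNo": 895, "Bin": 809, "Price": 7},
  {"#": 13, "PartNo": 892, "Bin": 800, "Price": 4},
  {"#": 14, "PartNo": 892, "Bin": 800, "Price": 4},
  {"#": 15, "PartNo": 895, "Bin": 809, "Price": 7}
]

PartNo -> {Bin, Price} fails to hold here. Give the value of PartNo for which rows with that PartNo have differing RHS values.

PartNo=892: rows 1, 5, 8, 9, 13, 14 → {Bin,Price} = (800, 4), (800, 4), (800, 4), (800, 4), (800, 4), (800, 4) ✓
PartNo=906: rows 2, 4, 6 → {Bin,Price} takes values {(807, 9), (796, 3)} — violation
PartNo=895: rows 3, 10, 12, 15 → {Bin,Price} = (809, 7), (809, 7), (809, 7), (809, 7) ✓
PartNo=900: rows 7, 11 → {Bin,Price} = (796, 7), (796, 7) ✓
The only PartNo value with inconsistent RHS is PartNo=906.

906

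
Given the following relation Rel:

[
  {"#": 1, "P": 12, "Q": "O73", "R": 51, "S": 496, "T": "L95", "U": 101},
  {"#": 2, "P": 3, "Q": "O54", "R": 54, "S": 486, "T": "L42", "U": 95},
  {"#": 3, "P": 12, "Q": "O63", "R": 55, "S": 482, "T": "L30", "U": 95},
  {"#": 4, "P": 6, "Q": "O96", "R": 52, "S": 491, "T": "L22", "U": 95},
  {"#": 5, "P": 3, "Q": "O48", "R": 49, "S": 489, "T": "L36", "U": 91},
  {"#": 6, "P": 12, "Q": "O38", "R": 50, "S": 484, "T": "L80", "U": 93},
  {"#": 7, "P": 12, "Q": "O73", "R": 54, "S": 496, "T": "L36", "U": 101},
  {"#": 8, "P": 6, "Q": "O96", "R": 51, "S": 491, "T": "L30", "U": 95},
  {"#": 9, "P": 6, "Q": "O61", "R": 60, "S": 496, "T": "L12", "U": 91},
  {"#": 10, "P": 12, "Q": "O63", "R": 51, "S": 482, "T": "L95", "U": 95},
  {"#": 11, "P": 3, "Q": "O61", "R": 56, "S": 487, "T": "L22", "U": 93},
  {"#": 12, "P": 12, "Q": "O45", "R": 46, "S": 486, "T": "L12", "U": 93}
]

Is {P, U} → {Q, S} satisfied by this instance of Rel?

(P=12, U=101): rows 1, 7 → {Q,S} = (O73, 496), (O73, 496) ✓
(P=3, U=95): row 2 → {Q,S} = (O54, 486) ✓
(P=12, U=95): rows 3, 10 → {Q,S} = (O63, 482), (O63, 482) ✓
(P=6, U=95): rows 4, 8 → {Q,S} = (O96, 491), (O96, 491) ✓
(P=3, U=91): row 5 → {Q,S} = (O48, 489) ✓
(P=12, U=93): rows 6, 12 → {Q,S} takes values {(O38, 484), (O45, 486)} — violation
(P=6, U=91): row 9 → {Q,S} = (O61, 496) ✓
(P=3, U=93): row 11 → {Q,S} = (O61, 487) ✓
Two rows agree on {P, U} but differ on {Q, S}, so {P, U} → {Q, S} does not hold.

No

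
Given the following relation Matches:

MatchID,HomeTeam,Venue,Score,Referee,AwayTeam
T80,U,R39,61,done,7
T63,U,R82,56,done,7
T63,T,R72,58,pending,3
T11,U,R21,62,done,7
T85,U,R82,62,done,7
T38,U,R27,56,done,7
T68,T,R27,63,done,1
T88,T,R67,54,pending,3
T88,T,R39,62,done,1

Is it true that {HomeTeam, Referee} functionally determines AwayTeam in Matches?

(HomeTeam=U, Referee=done): 5 rows → AwayTeam = 7, 7, 7, 7, 7 ✓
(HomeTeam=T, Referee=pending): 2 rows → AwayTeam = 3, 3 ✓
(HomeTeam=T, Referee=done): 2 rows → AwayTeam = 1, 1 ✓
Every {HomeTeam, Referee} value is associated with a single AwayTeam value, so {HomeTeam, Referee} → AwayTeam holds.

Yes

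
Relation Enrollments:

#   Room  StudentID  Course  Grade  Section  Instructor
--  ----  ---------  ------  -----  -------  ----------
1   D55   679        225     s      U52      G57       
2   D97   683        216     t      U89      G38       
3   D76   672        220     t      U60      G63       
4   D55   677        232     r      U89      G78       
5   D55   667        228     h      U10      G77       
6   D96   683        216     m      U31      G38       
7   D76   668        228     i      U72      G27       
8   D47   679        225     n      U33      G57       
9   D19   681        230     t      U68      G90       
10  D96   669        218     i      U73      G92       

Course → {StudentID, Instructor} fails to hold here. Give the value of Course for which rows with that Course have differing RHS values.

Course=225: rows 1, 8 → {StudentID,Instructor} = (679, G57), (679, G57) ✓
Course=216: rows 2, 6 → {StudentID,Instructor} = (683, G38), (683, G38) ✓
Course=220: row 3 → {StudentID,Instructor} = (672, G63) ✓
Course=232: row 4 → {StudentID,Instructor} = (677, G78) ✓
Course=228: rows 5, 7 → {StudentID,Instructor} takes values {(667, G77), (668, G27)} — violation
Course=230: row 9 → {StudentID,Instructor} = (681, G90) ✓
Course=218: row 10 → {StudentID,Instructor} = (669, G92) ✓
The only Course value with inconsistent RHS is Course=228.

228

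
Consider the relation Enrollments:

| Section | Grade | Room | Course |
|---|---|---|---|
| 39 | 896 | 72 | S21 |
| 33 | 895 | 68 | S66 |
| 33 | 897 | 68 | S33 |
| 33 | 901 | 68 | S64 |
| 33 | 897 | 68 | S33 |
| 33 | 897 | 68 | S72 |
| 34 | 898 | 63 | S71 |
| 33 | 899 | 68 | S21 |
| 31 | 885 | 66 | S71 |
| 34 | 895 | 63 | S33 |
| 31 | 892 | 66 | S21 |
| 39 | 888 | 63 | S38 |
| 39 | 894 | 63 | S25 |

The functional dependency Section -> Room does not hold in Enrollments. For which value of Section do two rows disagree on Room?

39

Section=39: 3 rows → Room takes values {72, 63} — violation
Section=33: 6 rows → Room = 68, 68, 68, 68, 68, 68 ✓
Section=34: 2 rows → Room = 63, 63 ✓
Section=31: 2 rows → Room = 66, 66 ✓
The only Section value with inconsistent Room is Section=39.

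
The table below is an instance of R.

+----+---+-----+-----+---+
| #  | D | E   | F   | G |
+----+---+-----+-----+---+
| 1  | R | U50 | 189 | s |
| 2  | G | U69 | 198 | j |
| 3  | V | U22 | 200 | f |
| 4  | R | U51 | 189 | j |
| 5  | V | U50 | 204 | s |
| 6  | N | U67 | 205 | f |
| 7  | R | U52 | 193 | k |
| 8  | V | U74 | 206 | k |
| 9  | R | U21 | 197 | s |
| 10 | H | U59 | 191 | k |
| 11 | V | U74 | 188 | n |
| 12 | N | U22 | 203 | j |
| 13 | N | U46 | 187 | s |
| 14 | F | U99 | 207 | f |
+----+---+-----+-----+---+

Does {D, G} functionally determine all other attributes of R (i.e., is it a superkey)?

No

Rows 1 and 9 have the same {D, G} value (D=R, G=s) but are distinct tuples, so {D, G} does not determine every attribute — not a superkey.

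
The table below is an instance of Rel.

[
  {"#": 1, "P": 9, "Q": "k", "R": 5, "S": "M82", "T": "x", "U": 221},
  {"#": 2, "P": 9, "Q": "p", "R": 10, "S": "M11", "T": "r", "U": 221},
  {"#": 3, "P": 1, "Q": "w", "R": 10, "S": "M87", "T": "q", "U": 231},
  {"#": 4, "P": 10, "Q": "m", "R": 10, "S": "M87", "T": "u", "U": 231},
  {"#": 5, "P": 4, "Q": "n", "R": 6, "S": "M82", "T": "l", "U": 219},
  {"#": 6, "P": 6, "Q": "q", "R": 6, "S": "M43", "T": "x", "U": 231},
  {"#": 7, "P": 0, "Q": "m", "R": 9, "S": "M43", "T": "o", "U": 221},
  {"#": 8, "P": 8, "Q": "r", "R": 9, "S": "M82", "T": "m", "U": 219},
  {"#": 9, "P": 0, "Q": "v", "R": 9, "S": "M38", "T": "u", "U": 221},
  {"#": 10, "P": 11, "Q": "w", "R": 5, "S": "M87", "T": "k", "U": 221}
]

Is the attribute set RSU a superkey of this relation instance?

Rows 3 and 4 have the same RSU value (R=10, S=M87, U=231) but are distinct tuples, so RSU does not determine every attribute — not a superkey.

No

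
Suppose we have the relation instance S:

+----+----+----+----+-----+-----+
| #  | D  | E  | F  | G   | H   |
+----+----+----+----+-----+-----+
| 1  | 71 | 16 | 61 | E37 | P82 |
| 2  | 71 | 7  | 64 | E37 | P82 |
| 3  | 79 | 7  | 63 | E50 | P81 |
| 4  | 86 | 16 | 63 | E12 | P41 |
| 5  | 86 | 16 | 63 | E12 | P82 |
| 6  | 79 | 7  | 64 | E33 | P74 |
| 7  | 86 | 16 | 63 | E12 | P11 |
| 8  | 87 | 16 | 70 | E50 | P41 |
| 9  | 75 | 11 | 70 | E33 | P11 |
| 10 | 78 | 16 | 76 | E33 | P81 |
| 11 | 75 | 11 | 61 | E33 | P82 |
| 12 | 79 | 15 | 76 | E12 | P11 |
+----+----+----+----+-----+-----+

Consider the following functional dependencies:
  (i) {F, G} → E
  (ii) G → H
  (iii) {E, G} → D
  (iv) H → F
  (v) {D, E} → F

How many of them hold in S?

2

(i) {F, G} → E: every LHS value maps to a single RHS value — holds.
(ii) G → H: G=E50: rows 3, 8 → H takes values {P81, P41} — violation; G=E12: rows 4, 5, 7, 12 → H takes values {P41, P82, P11} — violation; G=E33: rows 6, 9, 10, 11 → H takes values {P74, P11, P81, P82} — violation — fails.
(iii) {E, G} → D: every LHS value maps to a single RHS value — holds.
(iv) H → F: H=P82: rows 1, 2, 5, 11 → F takes values {61, 64, 63} — violation; H=P81: rows 3, 10 → F takes values {63, 76} — violation; H=P41: rows 4, 8 → F takes values {63, 70} — violation; H=P11: rows 7, 9, 12 → F takes values {63, 70, 76} — violation — fails.
(v) {D, E} → F: (D=79, E=7): rows 3, 6 → F takes values {63, 64} — violation; (D=75, E=11): rows 9, 11 → F takes values {70, 61} — violation — fails.
2 of the 5 dependencies hold.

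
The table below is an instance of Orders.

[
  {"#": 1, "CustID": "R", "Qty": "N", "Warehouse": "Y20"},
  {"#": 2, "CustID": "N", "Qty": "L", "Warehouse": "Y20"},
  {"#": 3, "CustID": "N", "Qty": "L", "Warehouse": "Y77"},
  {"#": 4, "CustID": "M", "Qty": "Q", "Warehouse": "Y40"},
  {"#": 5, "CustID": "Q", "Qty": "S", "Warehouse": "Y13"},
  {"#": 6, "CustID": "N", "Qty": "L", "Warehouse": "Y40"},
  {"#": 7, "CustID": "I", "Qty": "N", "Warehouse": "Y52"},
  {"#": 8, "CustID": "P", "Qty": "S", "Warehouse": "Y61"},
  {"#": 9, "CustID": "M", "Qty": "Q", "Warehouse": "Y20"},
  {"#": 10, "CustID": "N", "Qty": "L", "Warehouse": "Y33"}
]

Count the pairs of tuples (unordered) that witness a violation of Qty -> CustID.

2

Qty=N: violating pairs (1,7) — 1 pair.
Qty=L: all 4 rows agree on CustID — 0 pairs.
Qty=Q: all 2 rows agree on CustID — 0 pairs.
Qty=S: violating pairs (5,8) — 1 pair.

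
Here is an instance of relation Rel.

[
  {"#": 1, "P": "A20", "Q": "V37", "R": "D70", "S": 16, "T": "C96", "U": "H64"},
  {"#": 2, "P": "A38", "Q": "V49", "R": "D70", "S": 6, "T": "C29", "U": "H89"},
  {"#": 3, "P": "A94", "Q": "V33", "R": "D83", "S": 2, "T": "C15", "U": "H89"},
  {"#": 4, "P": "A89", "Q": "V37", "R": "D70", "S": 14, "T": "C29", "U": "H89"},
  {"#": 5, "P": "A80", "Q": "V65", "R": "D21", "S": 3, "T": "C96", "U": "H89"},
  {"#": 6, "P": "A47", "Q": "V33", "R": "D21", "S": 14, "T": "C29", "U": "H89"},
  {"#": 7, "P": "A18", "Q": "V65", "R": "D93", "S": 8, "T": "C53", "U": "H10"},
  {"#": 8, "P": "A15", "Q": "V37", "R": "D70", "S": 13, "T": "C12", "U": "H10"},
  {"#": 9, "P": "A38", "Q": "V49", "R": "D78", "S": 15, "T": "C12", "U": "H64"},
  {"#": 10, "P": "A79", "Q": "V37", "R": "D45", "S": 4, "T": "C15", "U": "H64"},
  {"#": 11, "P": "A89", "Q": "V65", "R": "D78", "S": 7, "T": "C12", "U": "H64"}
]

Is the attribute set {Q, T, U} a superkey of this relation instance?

All 11 rows have distinct {Q, T, U} values, so {Q, T, U} → (all attributes) holds and {Q, T, U} is a superkey.

Yes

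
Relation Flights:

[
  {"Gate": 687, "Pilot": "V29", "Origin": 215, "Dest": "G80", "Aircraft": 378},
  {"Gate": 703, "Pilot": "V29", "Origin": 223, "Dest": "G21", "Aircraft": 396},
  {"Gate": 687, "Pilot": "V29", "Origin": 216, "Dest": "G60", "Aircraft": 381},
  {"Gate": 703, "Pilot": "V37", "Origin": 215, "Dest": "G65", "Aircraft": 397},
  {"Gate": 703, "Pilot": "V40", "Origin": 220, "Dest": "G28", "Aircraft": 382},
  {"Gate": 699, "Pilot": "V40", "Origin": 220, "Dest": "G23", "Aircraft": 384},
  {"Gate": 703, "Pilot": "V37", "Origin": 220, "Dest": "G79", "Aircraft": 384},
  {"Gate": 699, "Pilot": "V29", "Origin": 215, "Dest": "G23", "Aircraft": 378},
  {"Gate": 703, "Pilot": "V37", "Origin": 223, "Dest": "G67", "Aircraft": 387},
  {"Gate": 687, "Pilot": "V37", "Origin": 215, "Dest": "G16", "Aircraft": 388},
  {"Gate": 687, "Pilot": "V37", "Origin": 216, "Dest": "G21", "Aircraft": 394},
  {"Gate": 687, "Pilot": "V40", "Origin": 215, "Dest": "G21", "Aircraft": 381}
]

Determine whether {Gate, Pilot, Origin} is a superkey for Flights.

Yes

All 12 rows have distinct {Gate, Pilot, Origin} values, so {Gate, Pilot, Origin} → (all attributes) holds and {Gate, Pilot, Origin} is a superkey.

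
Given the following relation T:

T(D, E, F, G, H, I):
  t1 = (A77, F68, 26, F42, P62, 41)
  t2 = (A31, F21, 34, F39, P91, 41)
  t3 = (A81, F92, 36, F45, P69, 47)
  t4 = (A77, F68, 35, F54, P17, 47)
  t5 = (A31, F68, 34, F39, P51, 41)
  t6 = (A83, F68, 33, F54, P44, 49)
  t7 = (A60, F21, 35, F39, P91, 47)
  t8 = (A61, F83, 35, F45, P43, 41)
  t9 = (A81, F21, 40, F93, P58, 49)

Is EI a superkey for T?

No

Rows 1 and 5 have the same EI value (E=F68, I=41) but are distinct tuples, so EI does not determine every attribute — not a superkey.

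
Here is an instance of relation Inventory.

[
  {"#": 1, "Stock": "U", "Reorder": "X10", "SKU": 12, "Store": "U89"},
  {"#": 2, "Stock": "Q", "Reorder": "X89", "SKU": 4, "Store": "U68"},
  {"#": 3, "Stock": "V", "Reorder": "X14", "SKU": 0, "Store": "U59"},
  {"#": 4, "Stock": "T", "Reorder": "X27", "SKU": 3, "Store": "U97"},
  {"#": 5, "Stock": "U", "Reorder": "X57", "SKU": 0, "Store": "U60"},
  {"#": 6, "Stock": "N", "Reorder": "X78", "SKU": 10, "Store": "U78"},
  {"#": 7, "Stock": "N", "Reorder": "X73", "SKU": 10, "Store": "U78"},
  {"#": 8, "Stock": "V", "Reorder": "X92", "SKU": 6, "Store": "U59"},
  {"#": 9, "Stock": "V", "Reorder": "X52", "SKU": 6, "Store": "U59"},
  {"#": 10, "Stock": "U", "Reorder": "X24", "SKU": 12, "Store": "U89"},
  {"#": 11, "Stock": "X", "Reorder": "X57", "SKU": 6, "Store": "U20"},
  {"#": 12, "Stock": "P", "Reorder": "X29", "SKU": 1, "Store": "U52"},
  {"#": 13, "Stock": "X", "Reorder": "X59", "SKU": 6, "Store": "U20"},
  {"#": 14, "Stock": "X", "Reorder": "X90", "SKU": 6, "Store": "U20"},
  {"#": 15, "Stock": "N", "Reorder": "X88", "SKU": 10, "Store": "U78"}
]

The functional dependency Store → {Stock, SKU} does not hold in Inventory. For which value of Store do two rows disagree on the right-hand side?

U59

Store=U89: rows 1, 10 → {Stock,SKU} = (U, 12), (U, 12) ✓
Store=U68: row 2 → {Stock,SKU} = (Q, 4) ✓
Store=U59: rows 3, 8, 9 → {Stock,SKU} takes values {(V, 0), (V, 6)} — violation
Store=U97: row 4 → {Stock,SKU} = (T, 3) ✓
Store=U60: row 5 → {Stock,SKU} = (U, 0) ✓
Store=U78: rows 6, 7, 15 → {Stock,SKU} = (N, 10), (N, 10), (N, 10) ✓
Store=U20: rows 11, 13, 14 → {Stock,SKU} = (X, 6), (X, 6), (X, 6) ✓
Store=U52: row 12 → {Stock,SKU} = (P, 1) ✓
The only Store value with inconsistent RHS is Store=U59.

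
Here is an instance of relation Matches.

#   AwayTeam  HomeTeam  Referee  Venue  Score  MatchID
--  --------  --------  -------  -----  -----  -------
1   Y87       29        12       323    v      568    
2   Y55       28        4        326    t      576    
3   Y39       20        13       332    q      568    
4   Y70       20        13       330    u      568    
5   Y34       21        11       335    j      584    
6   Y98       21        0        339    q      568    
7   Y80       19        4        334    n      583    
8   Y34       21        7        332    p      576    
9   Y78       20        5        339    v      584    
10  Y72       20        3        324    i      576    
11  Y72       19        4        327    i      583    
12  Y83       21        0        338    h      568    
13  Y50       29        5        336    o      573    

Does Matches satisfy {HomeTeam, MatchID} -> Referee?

Yes

(HomeTeam=29, MatchID=568): row 1 → Referee = 12 ✓
(HomeTeam=28, MatchID=576): row 2 → Referee = 4 ✓
(HomeTeam=20, MatchID=568): rows 3, 4 → Referee = 13, 13 ✓
(HomeTeam=21, MatchID=584): row 5 → Referee = 11 ✓
(HomeTeam=21, MatchID=568): rows 6, 12 → Referee = 0, 0 ✓
(HomeTeam=19, MatchID=583): rows 7, 11 → Referee = 4, 4 ✓
(HomeTeam=21, MatchID=576): row 8 → Referee = 7 ✓
(HomeTeam=20, MatchID=584): row 9 → Referee = 5 ✓
(HomeTeam=20, MatchID=576): row 10 → Referee = 3 ✓
(HomeTeam=29, MatchID=573): row 13 → Referee = 5 ✓
Every {HomeTeam, MatchID} value is associated with a single Referee value, so {HomeTeam, MatchID} -> Referee holds.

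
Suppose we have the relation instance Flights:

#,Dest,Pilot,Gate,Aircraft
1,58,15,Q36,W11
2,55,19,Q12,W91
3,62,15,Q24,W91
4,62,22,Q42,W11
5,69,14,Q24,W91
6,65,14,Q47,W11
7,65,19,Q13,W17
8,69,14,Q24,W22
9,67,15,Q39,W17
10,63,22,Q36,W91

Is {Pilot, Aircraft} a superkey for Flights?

All 10 rows have distinct {Pilot, Aircraft} values, so {Pilot, Aircraft} → (all attributes) holds and {Pilot, Aircraft} is a superkey.

Yes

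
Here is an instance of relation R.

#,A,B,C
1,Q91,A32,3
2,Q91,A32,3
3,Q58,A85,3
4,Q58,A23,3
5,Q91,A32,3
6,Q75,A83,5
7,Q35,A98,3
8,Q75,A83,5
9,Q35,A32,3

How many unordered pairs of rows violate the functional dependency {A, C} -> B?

2

(A=Q91, C=3): all 3 rows agree on B — 0 pairs.
(A=Q58, C=3): violating pairs (3,4) — 1 pair.
(A=Q75, C=5): all 2 rows agree on B — 0 pairs.
(A=Q35, C=3): violating pairs (7,9) — 1 pair.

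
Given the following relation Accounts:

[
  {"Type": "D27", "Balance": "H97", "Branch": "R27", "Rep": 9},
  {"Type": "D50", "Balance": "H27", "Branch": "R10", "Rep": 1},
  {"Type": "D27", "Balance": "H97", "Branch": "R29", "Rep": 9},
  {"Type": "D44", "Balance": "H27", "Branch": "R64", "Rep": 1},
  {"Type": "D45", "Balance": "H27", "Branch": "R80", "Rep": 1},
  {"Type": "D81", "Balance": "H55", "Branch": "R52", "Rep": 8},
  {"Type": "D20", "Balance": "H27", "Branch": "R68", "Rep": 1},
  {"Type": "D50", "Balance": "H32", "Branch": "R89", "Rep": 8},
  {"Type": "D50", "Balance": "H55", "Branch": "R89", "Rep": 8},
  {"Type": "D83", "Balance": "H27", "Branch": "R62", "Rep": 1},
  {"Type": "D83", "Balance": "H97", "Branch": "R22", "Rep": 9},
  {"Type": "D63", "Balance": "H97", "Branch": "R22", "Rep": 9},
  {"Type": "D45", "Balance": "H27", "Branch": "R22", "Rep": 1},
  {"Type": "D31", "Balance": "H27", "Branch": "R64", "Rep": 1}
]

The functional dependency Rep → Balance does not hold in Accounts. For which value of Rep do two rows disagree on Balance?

8

Rep=9: 4 rows → Balance = H97, H97, H97, H97 ✓
Rep=1: 7 rows → Balance = H27, H27, H27, H27, H27, H27, H27 ✓
Rep=8: 3 rows → Balance takes values {H55, H32} — violation
The only Rep value with inconsistent Balance is Rep=8.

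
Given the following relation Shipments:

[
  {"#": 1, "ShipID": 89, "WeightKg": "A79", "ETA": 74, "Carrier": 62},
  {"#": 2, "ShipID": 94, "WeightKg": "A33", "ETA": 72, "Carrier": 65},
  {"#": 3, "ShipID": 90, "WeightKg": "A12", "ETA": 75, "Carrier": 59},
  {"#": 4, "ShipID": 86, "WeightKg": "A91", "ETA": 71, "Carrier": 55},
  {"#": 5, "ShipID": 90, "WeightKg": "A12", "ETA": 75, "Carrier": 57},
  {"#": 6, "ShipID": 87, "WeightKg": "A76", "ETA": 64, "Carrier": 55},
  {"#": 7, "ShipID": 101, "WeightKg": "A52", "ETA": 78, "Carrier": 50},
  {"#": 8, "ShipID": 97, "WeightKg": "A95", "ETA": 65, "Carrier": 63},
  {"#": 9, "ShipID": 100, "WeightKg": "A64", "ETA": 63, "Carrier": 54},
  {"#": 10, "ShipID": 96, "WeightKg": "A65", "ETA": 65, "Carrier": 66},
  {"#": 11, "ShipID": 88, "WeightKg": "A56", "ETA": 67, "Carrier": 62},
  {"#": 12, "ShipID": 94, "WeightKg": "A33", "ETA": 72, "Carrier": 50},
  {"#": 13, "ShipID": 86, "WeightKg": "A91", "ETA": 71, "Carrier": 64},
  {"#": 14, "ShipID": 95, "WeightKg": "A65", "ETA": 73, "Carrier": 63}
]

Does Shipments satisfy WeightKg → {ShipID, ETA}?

No

WeightKg=A79: row 1 → {ShipID,ETA} = (89, 74) ✓
WeightKg=A33: rows 2, 12 → {ShipID,ETA} = (94, 72), (94, 72) ✓
WeightKg=A12: rows 3, 5 → {ShipID,ETA} = (90, 75), (90, 75) ✓
WeightKg=A91: rows 4, 13 → {ShipID,ETA} = (86, 71), (86, 71) ✓
WeightKg=A76: row 6 → {ShipID,ETA} = (87, 64) ✓
WeightKg=A52: row 7 → {ShipID,ETA} = (101, 78) ✓
WeightKg=A95: row 8 → {ShipID,ETA} = (97, 65) ✓
WeightKg=A64: row 9 → {ShipID,ETA} = (100, 63) ✓
WeightKg=A65: rows 10, 14 → {ShipID,ETA} takes values {(96, 65), (95, 73)} — violation
WeightKg=A56: row 11 → {ShipID,ETA} = (88, 67) ✓
Two rows agree on WeightKg but differ on {ShipID, ETA}, so WeightKg → {ShipID, ETA} does not hold.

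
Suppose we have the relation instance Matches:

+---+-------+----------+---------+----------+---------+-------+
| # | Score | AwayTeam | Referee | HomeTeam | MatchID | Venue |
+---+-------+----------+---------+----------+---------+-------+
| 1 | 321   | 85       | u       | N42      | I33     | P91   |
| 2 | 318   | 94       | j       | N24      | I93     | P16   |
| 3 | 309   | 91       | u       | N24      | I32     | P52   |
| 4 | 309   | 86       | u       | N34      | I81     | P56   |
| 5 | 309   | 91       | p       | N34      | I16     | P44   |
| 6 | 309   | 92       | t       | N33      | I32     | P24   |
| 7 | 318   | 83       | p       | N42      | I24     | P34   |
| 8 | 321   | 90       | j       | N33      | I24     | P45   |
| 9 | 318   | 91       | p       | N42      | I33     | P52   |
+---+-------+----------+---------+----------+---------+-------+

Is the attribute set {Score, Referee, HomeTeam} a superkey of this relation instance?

No

Rows 7 and 9 have the same {Score, Referee, HomeTeam} value (Score=318, Referee=p, HomeTeam=N42) but are distinct tuples, so {Score, Referee, HomeTeam} does not determine every attribute — not a superkey.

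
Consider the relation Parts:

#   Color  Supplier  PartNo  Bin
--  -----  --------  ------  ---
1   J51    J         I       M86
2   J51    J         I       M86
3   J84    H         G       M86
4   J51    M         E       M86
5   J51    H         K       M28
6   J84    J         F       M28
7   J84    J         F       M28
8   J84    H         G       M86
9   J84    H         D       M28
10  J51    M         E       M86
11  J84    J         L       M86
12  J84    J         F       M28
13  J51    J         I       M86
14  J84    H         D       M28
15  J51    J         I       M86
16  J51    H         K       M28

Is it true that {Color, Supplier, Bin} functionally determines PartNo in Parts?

(Color=J51, Supplier=J, Bin=M86): rows 1, 2, 13, 15 → PartNo = I, I, I, I ✓
(Color=J84, Supplier=H, Bin=M86): rows 3, 8 → PartNo = G, G ✓
(Color=J51, Supplier=M, Bin=M86): rows 4, 10 → PartNo = E, E ✓
(Color=J51, Supplier=H, Bin=M28): rows 5, 16 → PartNo = K, K ✓
(Color=J84, Supplier=J, Bin=M28): rows 6, 7, 12 → PartNo = F, F, F ✓
(Color=J84, Supplier=H, Bin=M28): rows 9, 14 → PartNo = D, D ✓
(Color=J84, Supplier=J, Bin=M86): row 11 → PartNo = L ✓
Every {Color, Supplier, Bin} value is associated with a single PartNo value, so {Color, Supplier, Bin} → PartNo holds.

Yes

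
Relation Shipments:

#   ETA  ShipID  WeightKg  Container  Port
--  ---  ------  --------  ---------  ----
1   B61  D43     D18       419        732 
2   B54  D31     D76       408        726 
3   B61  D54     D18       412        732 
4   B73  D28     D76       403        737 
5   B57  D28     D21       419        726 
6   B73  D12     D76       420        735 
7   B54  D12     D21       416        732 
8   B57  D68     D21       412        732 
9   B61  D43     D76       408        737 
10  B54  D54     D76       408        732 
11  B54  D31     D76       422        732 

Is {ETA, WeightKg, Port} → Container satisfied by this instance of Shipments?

No

(ETA=B61, WeightKg=D18, Port=732): rows 1, 3 → Container takes values {419, 412} — violation
(ETA=B54, WeightKg=D76, Port=726): row 2 → Container = 408 ✓
(ETA=B73, WeightKg=D76, Port=737): row 4 → Container = 403 ✓
(ETA=B57, WeightKg=D21, Port=726): row 5 → Container = 419 ✓
(ETA=B73, WeightKg=D76, Port=735): row 6 → Container = 420 ✓
(ETA=B54, WeightKg=D21, Port=732): row 7 → Container = 416 ✓
(ETA=B57, WeightKg=D21, Port=732): row 8 → Container = 412 ✓
(ETA=B61, WeightKg=D76, Port=737): row 9 → Container = 408 ✓
(ETA=B54, WeightKg=D76, Port=732): rows 10, 11 → Container takes values {408, 422} — violation
Two rows agree on {ETA, WeightKg, Port} but differ on Container, so {ETA, WeightKg, Port} → Container does not hold.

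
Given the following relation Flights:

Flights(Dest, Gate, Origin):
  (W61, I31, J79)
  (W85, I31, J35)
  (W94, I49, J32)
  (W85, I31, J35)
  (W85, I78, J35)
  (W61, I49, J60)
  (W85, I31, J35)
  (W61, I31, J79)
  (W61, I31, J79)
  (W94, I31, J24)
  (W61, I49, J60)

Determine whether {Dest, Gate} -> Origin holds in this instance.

Yes

(Dest=W61, Gate=I31): 3 rows → Origin = J79, J79, J79 ✓
(Dest=W85, Gate=I31): 3 rows → Origin = J35, J35, J35 ✓
(Dest=W94, Gate=I49): 1 row → Origin = J32 ✓
(Dest=W85, Gate=I78): 1 row → Origin = J35 ✓
(Dest=W61, Gate=I49): 2 rows → Origin = J60, J60 ✓
(Dest=W94, Gate=I31): 1 row → Origin = J24 ✓
Every {Dest, Gate} value is associated with a single Origin value, so {Dest, Gate} -> Origin holds.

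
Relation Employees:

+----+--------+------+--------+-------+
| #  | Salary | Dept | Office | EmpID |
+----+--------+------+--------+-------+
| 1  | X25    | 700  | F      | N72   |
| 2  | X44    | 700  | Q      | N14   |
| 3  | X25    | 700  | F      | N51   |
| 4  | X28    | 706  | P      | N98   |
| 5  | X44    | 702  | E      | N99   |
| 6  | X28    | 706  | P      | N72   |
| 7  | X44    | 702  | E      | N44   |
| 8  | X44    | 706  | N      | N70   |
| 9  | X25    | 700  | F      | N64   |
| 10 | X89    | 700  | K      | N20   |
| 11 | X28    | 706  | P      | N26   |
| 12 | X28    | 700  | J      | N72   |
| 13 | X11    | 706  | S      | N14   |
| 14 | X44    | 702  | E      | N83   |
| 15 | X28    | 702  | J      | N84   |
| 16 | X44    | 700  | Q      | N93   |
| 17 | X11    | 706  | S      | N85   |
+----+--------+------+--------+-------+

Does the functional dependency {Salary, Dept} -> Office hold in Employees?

(Salary=X25, Dept=700): rows 1, 3, 9 → Office = F, F, F ✓
(Salary=X44, Dept=700): rows 2, 16 → Office = Q, Q ✓
(Salary=X28, Dept=706): rows 4, 6, 11 → Office = P, P, P ✓
(Salary=X44, Dept=702): rows 5, 7, 14 → Office = E, E, E ✓
(Salary=X44, Dept=706): row 8 → Office = N ✓
(Salary=X89, Dept=700): row 10 → Office = K ✓
(Salary=X28, Dept=700): row 12 → Office = J ✓
(Salary=X11, Dept=706): rows 13, 17 → Office = S, S ✓
(Salary=X28, Dept=702): row 15 → Office = J ✓
Every {Salary, Dept} value is associated with a single Office value, so {Salary, Dept} -> Office holds.

Yes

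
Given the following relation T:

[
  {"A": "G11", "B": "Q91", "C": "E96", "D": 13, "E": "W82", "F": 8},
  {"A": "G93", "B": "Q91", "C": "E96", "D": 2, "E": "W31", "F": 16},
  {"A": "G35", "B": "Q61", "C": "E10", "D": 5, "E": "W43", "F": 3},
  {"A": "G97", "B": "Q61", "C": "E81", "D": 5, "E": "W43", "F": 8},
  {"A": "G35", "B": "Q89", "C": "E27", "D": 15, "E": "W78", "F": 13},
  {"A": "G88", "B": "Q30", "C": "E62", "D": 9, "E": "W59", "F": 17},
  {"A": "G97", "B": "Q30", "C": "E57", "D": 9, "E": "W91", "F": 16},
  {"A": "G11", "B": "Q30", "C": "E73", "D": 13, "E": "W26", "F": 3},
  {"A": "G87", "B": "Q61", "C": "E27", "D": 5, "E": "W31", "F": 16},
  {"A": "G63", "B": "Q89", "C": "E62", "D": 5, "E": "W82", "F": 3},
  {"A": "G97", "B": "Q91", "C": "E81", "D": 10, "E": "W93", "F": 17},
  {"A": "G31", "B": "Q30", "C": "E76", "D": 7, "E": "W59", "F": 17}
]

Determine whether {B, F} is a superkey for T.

Two distinct rows share (B=Q30, F=17), so {B, F} does not determine every attribute — not a superkey.

No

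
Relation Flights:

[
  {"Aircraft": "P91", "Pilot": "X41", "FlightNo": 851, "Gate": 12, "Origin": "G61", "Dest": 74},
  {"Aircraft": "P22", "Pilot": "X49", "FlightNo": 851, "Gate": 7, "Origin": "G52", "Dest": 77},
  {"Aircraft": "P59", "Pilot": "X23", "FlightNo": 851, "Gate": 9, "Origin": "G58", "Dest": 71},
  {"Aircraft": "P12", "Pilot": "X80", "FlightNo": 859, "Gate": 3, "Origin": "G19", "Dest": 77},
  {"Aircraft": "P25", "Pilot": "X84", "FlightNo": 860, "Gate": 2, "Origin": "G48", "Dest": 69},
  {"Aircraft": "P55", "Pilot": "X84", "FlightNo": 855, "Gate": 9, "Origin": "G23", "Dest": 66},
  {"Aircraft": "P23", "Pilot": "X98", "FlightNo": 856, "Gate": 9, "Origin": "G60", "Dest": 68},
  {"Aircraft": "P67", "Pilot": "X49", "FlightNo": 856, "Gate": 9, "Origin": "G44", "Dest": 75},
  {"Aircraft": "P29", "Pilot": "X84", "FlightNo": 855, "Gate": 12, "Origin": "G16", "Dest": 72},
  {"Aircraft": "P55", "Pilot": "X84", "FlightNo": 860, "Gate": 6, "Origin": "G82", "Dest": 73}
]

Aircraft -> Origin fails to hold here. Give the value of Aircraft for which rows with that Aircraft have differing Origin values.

Aircraft=P91: 1 row → Origin = G61 ✓
Aircraft=P22: 1 row → Origin = G52 ✓
Aircraft=P59: 1 row → Origin = G58 ✓
Aircraft=P12: 1 row → Origin = G19 ✓
Aircraft=P25: 1 row → Origin = G48 ✓
Aircraft=P55: 2 rows → Origin takes values {G23, G82} — violation
Aircraft=P23: 1 row → Origin = G60 ✓
Aircraft=P67: 1 row → Origin = G44 ✓
Aircraft=P29: 1 row → Origin = G16 ✓
The only Aircraft value with inconsistent Origin is Aircraft=P55.

P55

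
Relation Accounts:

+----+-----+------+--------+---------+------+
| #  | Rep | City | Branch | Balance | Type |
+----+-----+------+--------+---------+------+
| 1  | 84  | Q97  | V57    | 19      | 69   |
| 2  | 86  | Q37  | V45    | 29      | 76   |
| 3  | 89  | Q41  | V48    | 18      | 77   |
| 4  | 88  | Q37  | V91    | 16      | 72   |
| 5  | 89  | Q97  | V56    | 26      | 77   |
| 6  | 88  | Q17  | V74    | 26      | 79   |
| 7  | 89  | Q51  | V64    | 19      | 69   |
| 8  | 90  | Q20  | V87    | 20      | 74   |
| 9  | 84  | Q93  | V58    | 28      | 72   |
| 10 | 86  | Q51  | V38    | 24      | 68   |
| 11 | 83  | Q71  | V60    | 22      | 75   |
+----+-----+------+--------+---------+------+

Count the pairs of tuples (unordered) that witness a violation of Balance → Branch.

Balance=19: violating pairs (1,7) — 1 pair.
Balance=26: violating pairs (5,6) — 1 pair.

2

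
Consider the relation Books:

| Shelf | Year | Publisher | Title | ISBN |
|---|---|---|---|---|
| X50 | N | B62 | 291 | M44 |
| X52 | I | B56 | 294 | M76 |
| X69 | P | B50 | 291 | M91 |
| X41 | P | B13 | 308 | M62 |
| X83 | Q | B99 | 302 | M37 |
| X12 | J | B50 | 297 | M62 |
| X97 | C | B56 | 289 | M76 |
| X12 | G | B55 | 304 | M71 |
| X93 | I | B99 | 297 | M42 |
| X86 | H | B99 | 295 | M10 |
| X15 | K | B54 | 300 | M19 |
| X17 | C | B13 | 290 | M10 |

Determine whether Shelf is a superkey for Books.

No

Two distinct rows share Shelf=X12, so Shelf does not determine every attribute — not a superkey.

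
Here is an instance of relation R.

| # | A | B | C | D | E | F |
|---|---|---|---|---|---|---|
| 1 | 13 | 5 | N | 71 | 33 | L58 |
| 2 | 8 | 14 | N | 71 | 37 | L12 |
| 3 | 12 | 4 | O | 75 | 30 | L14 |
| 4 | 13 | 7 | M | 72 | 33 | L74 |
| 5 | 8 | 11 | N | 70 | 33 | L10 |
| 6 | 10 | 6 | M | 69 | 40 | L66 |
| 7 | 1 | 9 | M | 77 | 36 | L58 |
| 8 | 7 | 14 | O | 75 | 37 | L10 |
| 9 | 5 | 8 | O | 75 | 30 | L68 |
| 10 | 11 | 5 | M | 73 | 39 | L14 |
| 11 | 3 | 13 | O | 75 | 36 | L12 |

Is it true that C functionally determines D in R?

No

C=N: rows 1, 2, 5 → D takes values {71, 70} — violation
C=O: rows 3, 8, 9, 11 → D = 75, 75, 75, 75 ✓
C=M: rows 4, 6, 7, 10 → D takes values {72, 69, 77, 73} — violation
Two rows agree on C but differ on D, so C -> D does not hold.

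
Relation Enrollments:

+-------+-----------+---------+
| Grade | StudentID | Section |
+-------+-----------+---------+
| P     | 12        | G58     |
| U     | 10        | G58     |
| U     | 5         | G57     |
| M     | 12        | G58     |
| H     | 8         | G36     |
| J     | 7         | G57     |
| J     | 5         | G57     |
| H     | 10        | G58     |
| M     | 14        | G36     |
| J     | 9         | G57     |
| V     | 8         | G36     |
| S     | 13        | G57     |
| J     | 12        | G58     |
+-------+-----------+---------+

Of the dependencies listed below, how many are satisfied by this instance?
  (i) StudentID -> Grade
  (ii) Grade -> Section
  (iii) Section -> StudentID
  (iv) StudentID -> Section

1

(i) StudentID -> Grade: StudentID=12: 3 rows → Grade takes values {P, M, J} — violation; StudentID=10: 2 rows → Grade takes values {U, H} — violation; StudentID=5: 2 rows → Grade takes values {U, J} — violation; StudentID=8: 2 rows → Grade takes values {H, V} — violation — fails.
(ii) Grade -> Section: Grade=U: 2 rows → Section takes values {G58, G57} — violation; Grade=M: 2 rows → Section takes values {G58, G36} — violation; Grade=H: 2 rows → Section takes values {G36, G58} — violation; Grade=J: 4 rows → Section takes values {G57, G58} — violation — fails.
(iii) Section -> StudentID: Section=G58: 5 rows → StudentID takes values {12, 10} — violation; Section=G57: 5 rows → StudentID takes values {5, 7, 9, 13} — violation; Section=G36: 3 rows → StudentID takes values {8, 14} — violation — fails.
(iv) StudentID -> Section: every LHS value maps to a single RHS value — holds.
1 of the 4 dependencies holds.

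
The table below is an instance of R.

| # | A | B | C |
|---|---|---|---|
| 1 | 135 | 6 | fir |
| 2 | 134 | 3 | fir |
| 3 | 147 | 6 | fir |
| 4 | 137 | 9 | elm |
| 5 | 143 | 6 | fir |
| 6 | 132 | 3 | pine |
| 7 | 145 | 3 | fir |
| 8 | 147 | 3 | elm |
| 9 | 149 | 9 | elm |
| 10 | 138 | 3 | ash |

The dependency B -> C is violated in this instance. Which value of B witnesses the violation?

B=6: rows 1, 3, 5 → C = fir, fir, fir ✓
B=3: rows 2, 6, 7, 8, 10 → C takes values {fir, pine, elm, ash} — violation
B=9: rows 4, 9 → C = elm, elm ✓
The only B value with inconsistent C is B=3.

3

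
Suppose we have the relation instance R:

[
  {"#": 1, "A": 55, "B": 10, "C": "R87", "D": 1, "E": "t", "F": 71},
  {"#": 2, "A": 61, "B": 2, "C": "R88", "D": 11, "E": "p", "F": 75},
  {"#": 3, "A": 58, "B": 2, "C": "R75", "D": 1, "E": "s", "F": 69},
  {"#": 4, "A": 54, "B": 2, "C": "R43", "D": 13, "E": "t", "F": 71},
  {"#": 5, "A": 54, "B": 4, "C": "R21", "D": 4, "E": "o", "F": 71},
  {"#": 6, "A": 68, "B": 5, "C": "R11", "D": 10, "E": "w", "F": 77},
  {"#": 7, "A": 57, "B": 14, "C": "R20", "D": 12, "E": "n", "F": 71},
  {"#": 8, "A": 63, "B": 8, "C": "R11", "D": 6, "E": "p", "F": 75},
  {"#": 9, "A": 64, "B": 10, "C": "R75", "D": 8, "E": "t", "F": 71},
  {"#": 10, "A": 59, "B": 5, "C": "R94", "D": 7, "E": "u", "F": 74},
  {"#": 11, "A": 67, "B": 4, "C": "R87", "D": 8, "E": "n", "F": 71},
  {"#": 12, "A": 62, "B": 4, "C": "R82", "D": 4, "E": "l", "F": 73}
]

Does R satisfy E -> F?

E=t: rows 1, 4, 9 → F = 71, 71, 71 ✓
E=p: rows 2, 8 → F = 75, 75 ✓
E=s: row 3 → F = 69 ✓
E=o: row 5 → F = 71 ✓
E=w: row 6 → F = 77 ✓
E=n: rows 7, 11 → F = 71, 71 ✓
E=u: row 10 → F = 74 ✓
E=l: row 12 → F = 73 ✓
Every E value is associated with a single F value, so E -> F holds.

Yes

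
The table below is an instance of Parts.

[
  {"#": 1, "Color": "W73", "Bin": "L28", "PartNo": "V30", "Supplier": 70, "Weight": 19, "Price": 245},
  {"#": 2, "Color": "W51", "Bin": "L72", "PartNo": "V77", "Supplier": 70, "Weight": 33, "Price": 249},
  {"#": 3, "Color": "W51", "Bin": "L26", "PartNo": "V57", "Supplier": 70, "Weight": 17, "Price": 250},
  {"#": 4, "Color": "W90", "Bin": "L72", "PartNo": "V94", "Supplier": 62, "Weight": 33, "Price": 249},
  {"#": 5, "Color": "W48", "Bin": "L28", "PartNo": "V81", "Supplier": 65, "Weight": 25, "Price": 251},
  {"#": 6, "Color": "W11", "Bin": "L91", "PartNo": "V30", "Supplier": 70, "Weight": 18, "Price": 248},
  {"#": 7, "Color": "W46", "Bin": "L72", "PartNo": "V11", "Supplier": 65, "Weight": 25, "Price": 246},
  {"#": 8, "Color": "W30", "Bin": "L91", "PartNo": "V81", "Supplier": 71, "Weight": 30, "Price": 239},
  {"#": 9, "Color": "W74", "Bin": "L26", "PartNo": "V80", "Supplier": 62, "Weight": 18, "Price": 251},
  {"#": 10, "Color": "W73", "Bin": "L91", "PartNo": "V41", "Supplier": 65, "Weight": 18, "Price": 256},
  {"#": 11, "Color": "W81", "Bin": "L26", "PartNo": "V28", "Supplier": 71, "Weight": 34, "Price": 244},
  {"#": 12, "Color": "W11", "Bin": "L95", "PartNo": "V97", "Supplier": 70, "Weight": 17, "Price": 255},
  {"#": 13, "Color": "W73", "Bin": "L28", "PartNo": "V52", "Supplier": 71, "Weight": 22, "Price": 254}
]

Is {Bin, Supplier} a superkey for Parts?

All 13 rows have distinct {Bin, Supplier} values, so {Bin, Supplier} → (all attributes) holds and {Bin, Supplier} is a superkey.

Yes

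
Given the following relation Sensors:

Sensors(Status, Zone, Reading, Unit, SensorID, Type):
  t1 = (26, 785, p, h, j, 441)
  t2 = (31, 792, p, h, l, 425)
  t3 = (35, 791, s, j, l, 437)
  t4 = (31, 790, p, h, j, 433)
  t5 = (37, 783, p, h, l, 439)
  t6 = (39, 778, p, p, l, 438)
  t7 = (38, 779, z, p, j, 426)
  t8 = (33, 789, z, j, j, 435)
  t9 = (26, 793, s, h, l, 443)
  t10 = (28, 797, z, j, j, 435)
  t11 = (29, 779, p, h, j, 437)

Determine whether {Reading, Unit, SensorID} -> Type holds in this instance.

(Reading=p, Unit=h, SensorID=j): rows 1, 4, 11 → Type takes values {441, 433, 437} — violation
(Reading=p, Unit=h, SensorID=l): rows 2, 5 → Type takes values {425, 439} — violation
(Reading=s, Unit=j, SensorID=l): row 3 → Type = 437 ✓
(Reading=p, Unit=p, SensorID=l): row 6 → Type = 438 ✓
(Reading=z, Unit=p, SensorID=j): row 7 → Type = 426 ✓
(Reading=z, Unit=j, SensorID=j): rows 8, 10 → Type = 435, 435 ✓
(Reading=s, Unit=h, SensorID=l): row 9 → Type = 443 ✓
Two rows agree on {Reading, Unit, SensorID} but differ on Type, so {Reading, Unit, SensorID} -> Type does not hold.

No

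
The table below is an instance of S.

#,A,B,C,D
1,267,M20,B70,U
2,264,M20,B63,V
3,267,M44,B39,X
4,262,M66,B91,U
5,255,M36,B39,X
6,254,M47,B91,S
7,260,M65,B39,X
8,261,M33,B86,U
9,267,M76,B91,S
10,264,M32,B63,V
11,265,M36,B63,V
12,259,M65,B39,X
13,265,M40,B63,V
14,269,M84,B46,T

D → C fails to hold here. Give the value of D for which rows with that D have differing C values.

U

D=U: rows 1, 4, 8 → C takes values {B70, B91, B86} — violation
D=V: rows 2, 10, 11, 13 → C = B63, B63, B63, B63 ✓
D=X: rows 3, 5, 7, 12 → C = B39, B39, B39, B39 ✓
D=S: rows 6, 9 → C = B91, B91 ✓
D=T: row 14 → C = B46 ✓
The only D value with inconsistent C is D=U.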